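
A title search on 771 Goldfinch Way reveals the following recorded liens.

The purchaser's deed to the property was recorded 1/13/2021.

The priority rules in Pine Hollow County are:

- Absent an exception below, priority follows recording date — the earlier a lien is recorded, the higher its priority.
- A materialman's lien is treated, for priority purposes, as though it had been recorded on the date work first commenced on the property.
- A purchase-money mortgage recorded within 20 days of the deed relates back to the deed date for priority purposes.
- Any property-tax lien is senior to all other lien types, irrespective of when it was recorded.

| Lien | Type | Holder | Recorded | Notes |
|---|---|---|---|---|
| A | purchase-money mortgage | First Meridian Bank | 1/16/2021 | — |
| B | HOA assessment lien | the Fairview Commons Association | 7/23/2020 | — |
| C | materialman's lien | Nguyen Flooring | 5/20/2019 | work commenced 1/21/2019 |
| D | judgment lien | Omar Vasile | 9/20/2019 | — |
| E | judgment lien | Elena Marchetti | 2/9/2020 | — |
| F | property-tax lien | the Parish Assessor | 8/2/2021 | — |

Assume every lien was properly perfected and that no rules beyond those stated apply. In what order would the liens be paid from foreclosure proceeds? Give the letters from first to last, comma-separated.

F, C, D, E, B, A

Adjusting effective dates: A's effective date is the deed date, 1/13/2021; C relates back to 1/21/2019 (work commenced).
F, as a property-tax lien, has superpriority and ranks first.
Ordering the rest by effective date: C (1/21/2019), D (9/20/2019), E (2/9/2020), B (7/23/2020), A (1/13/2021).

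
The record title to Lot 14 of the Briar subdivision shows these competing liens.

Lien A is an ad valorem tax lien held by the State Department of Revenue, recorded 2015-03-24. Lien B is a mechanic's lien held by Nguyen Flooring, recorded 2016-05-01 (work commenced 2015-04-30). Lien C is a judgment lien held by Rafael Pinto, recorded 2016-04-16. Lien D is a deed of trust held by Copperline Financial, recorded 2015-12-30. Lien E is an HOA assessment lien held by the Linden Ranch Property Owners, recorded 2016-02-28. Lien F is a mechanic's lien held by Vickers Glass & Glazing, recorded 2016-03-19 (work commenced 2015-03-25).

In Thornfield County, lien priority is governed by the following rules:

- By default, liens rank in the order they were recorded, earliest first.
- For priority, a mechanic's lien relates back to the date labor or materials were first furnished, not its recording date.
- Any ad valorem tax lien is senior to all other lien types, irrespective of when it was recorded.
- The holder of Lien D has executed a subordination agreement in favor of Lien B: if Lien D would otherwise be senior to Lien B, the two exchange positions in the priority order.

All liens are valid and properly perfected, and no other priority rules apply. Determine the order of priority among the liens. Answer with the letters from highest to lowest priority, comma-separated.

A, F, B, D, E, C

Effective dates after the stated exceptions: B's effective date is 2015-04-30, when work began; F's effective date is 2015-03-25, when work began.
A is an ad valorem tax lien and takes priority over every other lien.
Remaining liens by effective date: F (2015-03-25), B (2015-04-30), D (2015-12-30), E (2016-02-28), C (2016-04-16).
D is already junior to B, so the subordination agreement changes nothing.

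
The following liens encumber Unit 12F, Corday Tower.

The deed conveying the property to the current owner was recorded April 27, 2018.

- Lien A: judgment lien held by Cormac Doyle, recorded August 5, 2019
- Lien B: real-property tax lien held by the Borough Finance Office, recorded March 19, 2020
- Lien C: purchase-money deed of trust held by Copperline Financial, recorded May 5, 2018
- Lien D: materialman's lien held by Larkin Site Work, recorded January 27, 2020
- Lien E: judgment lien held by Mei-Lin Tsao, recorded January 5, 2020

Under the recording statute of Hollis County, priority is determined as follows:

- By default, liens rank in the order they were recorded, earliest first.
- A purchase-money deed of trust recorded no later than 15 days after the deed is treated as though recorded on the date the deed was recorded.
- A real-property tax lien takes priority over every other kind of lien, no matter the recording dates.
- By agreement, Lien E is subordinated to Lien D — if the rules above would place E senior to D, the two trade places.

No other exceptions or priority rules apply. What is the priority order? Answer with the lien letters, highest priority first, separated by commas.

Adjusting effective dates: C's effective date is the deed date, April 27, 2018.
As a real-property tax lien, B is senior to every other lien.
Remaining liens by effective date: C (April 27, 2018), A (August 5, 2019), E (January 5, 2020), D (January 27, 2020).
E is senior to D before the subordination, so the two trade places.

B, C, A, D, E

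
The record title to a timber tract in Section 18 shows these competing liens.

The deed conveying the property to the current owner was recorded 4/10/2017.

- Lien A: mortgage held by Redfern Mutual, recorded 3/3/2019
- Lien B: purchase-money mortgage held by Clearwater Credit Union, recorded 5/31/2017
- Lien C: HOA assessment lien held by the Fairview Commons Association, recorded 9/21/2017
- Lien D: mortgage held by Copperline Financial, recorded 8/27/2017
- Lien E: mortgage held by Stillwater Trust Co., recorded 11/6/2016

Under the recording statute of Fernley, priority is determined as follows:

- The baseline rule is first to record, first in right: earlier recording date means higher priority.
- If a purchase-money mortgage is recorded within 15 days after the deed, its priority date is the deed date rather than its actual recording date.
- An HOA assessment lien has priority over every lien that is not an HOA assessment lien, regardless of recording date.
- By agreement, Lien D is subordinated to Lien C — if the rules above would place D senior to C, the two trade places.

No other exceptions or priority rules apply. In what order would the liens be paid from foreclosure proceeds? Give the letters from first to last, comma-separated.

C, E, B, D, A

First, effective dates: B was recorded 51 days after the deed, outside the 15-day window, so it keeps its recording date.
C, as an HOA assessment lien, has superpriority and ranks first.
Among the remaining liens, by effective date: E (11/6/2016), B (5/31/2017), D (8/27/2017), A (3/3/2019).
D is already junior to C, so the subordination agreement changes nothing.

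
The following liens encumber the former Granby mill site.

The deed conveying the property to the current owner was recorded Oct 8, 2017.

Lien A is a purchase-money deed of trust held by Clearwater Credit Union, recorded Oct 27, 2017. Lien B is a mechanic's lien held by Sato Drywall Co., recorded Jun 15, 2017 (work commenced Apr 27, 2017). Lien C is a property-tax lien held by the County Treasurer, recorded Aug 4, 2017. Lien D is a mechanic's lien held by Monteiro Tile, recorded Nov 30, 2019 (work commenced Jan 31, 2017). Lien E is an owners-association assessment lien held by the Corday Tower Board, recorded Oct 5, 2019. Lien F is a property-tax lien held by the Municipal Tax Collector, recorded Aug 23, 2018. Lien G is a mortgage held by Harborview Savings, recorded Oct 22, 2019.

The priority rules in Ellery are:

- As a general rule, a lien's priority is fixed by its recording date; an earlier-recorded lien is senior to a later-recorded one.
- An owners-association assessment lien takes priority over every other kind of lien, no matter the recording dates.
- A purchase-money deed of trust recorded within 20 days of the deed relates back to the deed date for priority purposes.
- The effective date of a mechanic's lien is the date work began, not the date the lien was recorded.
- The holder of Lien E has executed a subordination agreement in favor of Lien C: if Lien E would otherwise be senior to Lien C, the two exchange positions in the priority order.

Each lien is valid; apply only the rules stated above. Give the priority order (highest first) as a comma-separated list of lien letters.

Effective dates: A relates back to the deed date Oct 8, 2017; B is treated as recorded Apr 27, 2017, the work-commencement date; D relates back to Jan 31, 2017 (work commenced).
As an owners-association assessment lien, E is senior to every other lien.
Among the remaining liens, by effective date: D (Jan 31, 2017), B (Apr 27, 2017), C (Aug 4, 2017), A (Oct 8, 2017), F (Aug 23, 2018), G (Oct 22, 2019).
E would otherwise be senior to C, so under the subordination agreement E and C exchange positions.

C, D, B, E, A, F, G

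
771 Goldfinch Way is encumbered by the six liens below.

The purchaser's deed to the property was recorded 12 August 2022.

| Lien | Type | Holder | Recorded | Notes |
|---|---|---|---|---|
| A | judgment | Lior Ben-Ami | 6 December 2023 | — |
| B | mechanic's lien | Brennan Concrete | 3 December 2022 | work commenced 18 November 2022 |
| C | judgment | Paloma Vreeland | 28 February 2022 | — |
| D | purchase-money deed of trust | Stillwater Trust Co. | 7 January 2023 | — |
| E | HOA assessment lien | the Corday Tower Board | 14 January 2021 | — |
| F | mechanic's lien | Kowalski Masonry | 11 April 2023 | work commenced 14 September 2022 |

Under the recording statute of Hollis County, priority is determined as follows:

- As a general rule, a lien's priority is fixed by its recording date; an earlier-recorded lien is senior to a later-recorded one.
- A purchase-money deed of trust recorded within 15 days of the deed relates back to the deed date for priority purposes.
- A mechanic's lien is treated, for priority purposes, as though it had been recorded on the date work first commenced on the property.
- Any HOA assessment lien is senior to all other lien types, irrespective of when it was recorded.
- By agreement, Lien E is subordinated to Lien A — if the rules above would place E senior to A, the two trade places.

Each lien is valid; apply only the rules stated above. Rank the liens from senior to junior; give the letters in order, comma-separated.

Adjusting effective dates: B is treated as recorded 18 November 2022, the work-commencement date; D was recorded 148 days after the deed — beyond 15 days — so no relation-back applies; F relates back to 14 September 2022 (work commenced).
E is an HOA assessment lien, so it outranks all other liens regardless of date.
Ordering the rest by effective date: C (28 February 2022), F (14 September 2022), B (18 November 2022), D (7 January 2023), A (6 December 2023).
E is senior to A before the subordination, so the two trade places.

A, C, F, B, D, E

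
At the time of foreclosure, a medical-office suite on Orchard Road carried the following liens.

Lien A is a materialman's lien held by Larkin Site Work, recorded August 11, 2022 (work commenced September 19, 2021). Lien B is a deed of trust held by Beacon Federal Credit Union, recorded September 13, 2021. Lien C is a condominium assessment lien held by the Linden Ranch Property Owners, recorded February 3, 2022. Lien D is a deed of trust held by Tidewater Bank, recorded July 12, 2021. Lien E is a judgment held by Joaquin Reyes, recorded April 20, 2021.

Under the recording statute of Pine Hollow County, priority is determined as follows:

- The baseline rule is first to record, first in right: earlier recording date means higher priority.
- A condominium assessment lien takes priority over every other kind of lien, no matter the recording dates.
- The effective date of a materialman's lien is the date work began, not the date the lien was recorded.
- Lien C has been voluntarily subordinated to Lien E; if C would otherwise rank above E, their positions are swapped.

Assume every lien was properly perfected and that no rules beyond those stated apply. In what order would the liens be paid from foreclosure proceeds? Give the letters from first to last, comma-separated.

Effective dates: A's effective date is September 19, 2021, when work began.
As a condominium assessment lien, C is senior to every other lien.
Remaining liens by effective date: E (April 20, 2021), D (July 12, 2021), B (September 13, 2021), A (September 19, 2021).
The subordination applies — C was senior to E — so C and E swap.

E, C, D, B, A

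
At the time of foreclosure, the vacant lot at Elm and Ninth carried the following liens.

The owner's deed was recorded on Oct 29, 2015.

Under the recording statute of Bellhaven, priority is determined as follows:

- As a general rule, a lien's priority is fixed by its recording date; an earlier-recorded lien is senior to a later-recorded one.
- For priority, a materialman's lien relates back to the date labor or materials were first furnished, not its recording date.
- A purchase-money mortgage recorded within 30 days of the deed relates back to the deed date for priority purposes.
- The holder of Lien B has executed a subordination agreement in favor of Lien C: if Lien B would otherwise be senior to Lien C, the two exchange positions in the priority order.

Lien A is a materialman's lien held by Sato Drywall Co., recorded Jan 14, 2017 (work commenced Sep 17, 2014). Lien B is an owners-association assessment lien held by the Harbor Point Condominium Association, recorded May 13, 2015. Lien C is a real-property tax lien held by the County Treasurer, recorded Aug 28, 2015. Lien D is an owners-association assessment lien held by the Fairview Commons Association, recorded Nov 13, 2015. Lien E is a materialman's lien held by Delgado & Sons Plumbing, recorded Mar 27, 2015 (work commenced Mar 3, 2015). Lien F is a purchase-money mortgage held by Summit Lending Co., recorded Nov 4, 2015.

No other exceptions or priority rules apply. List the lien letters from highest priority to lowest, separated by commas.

A, E, C, B, F, D

Effective dates after the stated exceptions: A is treated as recorded Sep 17, 2014, the work-commencement date; E relates back to Mar 3, 2015 (work commenced); F's effective date is the deed date, Oct 29, 2015.
By effective date: A (Sep 17, 2014), E (Mar 3, 2015), B (May 13, 2015), C (Aug 28, 2015), F (Oct 29, 2015), D (Nov 13, 2015).
The subordination applies — B was senior to C — so B and C swap.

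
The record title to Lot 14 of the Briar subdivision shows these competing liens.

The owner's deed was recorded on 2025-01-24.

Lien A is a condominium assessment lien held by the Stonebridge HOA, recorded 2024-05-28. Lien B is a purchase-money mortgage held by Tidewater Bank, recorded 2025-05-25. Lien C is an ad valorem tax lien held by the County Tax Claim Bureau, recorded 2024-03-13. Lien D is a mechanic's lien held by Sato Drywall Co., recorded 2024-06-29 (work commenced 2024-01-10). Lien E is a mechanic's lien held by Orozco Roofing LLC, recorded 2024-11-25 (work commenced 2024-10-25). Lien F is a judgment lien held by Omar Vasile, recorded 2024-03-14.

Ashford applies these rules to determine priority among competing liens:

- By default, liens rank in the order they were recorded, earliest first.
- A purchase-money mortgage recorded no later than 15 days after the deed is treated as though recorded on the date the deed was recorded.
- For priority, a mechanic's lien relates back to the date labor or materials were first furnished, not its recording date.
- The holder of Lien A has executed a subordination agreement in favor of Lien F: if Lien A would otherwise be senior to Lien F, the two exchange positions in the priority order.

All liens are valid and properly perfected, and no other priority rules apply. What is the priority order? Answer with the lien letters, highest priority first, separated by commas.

First, effective dates: B was recorded 121 days after the deed, outside the 15-day window, so it keeps its recording date; D's effective date is 2024-01-10, when work began; E's effective date is 2024-10-25, when work began.
Sorted by effective date: D (2024-01-10), C (2024-03-13), F (2024-03-14), A (2024-05-28), E (2024-10-25), B (2025-05-25).
A is already junior to F, so the subordination agreement changes nothing.

D, C, F, A, E, B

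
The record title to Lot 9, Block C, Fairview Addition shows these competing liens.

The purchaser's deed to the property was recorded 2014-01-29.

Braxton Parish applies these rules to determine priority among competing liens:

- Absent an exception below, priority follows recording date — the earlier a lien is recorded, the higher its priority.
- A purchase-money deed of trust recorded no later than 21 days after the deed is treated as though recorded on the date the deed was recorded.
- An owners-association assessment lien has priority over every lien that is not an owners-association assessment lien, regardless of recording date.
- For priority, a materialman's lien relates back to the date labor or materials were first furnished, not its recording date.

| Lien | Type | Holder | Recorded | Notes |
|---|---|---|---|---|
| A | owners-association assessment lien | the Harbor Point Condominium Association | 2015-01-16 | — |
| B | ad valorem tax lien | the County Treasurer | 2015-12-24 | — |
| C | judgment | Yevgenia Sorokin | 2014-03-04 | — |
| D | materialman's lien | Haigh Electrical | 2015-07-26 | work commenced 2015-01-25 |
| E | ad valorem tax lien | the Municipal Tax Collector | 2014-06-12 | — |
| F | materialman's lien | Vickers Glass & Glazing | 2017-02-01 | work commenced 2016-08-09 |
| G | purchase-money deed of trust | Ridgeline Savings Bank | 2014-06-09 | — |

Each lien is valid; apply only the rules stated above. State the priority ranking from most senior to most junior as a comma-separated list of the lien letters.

A, C, G, E, D, B, F

Effective dates after the stated exceptions: D is treated as recorded 2015-01-25, the work-commencement date; F is treated as recorded 2016-08-09, the work-commencement date; G missed the 21-day window (131 days after the deed), so its recording date stands.
A is an owners-association assessment lien, so it outranks all other liens regardless of date.
Remaining liens by effective date: C (2014-03-04), G (2014-06-09), E (2014-06-12), D (2015-01-25), B (2015-12-24), F (2016-08-09).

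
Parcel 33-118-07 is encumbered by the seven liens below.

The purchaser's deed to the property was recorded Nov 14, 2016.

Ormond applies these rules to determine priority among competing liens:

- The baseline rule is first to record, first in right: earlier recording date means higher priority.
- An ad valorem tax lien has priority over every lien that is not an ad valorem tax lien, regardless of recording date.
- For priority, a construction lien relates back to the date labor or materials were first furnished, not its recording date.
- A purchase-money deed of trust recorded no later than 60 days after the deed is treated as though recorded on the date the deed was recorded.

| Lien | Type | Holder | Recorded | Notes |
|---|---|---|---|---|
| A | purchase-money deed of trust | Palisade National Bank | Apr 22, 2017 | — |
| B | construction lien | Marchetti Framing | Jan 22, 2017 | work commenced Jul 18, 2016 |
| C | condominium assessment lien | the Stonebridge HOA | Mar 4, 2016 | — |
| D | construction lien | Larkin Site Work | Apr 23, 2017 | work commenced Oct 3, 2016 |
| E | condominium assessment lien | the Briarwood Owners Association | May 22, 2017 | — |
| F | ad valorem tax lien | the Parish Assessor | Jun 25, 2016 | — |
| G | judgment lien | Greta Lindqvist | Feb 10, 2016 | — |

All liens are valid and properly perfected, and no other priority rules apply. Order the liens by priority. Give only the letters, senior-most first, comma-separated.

Adjusting effective dates: A was recorded 159 days after the deed, outside the 60-day window, so it keeps its recording date; B's effective date is Jul 18, 2016, when work began; D's effective date is Oct 3, 2016, when work began.
F, as an ad valorem tax lien, has superpriority and ranks first.
The other liens, earliest effective date first: G (Feb 10, 2016), C (Mar 4, 2016), B (Jul 18, 2016), D (Oct 3, 2016), A (Apr 22, 2017), E (May 22, 2017).

F, G, C, B, D, A, E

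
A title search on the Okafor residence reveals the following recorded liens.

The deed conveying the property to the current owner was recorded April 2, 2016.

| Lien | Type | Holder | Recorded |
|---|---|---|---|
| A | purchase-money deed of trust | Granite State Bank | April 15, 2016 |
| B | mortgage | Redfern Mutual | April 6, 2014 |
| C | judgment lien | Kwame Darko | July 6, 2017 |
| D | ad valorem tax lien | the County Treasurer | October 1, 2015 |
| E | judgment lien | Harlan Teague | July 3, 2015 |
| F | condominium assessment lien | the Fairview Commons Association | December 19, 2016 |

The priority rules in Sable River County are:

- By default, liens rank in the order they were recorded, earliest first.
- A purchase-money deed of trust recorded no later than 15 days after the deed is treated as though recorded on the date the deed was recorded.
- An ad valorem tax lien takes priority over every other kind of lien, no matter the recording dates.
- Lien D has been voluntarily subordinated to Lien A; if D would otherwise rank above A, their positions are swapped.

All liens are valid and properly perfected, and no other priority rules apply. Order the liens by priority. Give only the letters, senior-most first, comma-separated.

A, B, E, D, F, C

Effective dates after the stated exceptions: A relates back to the deed date April 2, 2016.
D, as an ad valorem tax lien, has superpriority and ranks first.
Ordering the rest by effective date: B (April 6, 2014), E (July 3, 2015), A (April 2, 2016), F (December 19, 2016), C (July 6, 2017).
D would otherwise be senior to A, so under the subordination agreement D and A exchange positions.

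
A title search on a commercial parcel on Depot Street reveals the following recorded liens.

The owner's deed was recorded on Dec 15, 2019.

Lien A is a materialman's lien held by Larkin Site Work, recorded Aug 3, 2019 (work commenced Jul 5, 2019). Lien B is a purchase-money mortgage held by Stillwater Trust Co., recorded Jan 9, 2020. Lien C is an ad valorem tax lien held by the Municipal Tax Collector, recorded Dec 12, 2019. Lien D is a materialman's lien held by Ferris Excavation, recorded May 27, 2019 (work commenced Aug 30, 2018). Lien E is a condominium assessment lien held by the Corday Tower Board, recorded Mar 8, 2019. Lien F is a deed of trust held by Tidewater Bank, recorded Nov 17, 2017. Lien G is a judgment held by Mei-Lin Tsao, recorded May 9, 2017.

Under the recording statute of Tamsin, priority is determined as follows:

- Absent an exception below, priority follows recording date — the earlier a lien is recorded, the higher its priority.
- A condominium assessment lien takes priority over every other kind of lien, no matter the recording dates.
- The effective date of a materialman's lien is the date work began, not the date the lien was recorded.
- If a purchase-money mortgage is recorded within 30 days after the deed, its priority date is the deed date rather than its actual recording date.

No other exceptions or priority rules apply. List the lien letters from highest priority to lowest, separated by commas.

E, G, F, D, A, C, B

First, effective dates: A relates back to Jul 5, 2019 (work commenced); B relates back to the deed date Dec 15, 2019; D's effective date is Aug 30, 2018, when work began.
E, as a condominium assessment lien, has superpriority and ranks first.
Remaining liens by effective date: G (May 9, 2017), F (Nov 17, 2017), D (Aug 30, 2018), A (Jul 5, 2019), C (Dec 12, 2019), B (Dec 15, 2019).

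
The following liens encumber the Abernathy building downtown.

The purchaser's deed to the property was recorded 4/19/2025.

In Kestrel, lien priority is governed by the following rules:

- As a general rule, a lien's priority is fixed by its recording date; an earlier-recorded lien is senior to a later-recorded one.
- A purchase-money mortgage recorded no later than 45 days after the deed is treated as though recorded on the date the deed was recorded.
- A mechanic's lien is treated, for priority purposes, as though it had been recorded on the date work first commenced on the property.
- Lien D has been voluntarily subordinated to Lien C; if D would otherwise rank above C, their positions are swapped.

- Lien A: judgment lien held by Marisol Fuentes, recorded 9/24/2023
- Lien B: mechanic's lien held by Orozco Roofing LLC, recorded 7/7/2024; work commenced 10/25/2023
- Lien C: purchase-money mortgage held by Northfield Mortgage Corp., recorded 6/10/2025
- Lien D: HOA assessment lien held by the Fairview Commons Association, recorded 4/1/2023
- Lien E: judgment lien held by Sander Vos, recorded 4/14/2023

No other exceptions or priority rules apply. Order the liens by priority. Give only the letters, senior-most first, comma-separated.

Effective dates after the stated exceptions: B's effective date is 10/25/2023, when work began; C missed the 45-day window (52 days after the deed), so its recording date stands.
By effective date, earliest first: D (4/1/2023), E (4/14/2023), A (9/24/2023), B (10/25/2023), C (6/10/2025).
The subordination applies — D was senior to C — so D and C swap.

C, E, A, B, D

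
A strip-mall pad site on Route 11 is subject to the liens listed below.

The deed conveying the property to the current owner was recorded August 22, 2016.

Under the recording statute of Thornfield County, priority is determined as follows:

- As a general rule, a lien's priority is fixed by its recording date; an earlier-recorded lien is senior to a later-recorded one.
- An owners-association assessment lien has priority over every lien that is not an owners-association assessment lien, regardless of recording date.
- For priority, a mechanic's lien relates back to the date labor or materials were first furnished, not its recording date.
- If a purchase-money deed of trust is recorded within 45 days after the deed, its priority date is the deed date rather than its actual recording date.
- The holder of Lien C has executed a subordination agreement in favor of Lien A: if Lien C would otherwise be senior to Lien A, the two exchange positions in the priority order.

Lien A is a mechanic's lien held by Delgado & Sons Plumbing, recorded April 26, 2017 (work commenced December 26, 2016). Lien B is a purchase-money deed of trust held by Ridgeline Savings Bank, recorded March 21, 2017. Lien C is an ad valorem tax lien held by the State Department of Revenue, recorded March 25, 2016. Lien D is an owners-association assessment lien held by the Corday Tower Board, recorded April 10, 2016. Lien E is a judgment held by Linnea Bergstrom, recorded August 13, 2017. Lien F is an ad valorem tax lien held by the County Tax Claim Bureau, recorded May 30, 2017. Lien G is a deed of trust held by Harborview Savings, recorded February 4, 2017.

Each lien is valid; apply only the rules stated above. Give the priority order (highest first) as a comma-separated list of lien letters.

D, A, C, G, B, F, E

First, effective dates: A relates back to December 26, 2016 (work commenced); B was recorded 211 days after the deed — beyond 45 days — so no relation-back applies.
D is an owners-association assessment lien and takes priority over every other lien.
The other liens, earliest effective date first: C (March 25, 2016), A (December 26, 2016), G (February 4, 2017), B (March 21, 2017), F (May 30, 2017), E (August 13, 2017).
C would otherwise be senior to A, so under the subordination agreement C and A exchange positions.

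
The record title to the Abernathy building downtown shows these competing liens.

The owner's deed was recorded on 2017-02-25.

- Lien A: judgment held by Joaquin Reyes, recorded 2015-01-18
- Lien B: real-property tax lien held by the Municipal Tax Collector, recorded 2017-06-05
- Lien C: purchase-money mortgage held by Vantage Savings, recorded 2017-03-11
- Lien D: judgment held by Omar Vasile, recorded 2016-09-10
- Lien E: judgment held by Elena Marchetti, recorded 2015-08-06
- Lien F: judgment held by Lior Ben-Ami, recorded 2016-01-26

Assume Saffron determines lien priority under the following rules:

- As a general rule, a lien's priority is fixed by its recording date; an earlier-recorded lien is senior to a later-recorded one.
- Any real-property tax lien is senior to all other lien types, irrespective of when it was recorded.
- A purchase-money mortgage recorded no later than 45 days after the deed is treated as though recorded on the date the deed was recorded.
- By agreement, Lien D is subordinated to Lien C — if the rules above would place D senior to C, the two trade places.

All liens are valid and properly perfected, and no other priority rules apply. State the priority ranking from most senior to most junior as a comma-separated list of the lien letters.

B, A, E, F, C, D

Adjusting effective dates: C's effective date is the deed date, 2017-02-25.
B is a real-property tax lien and takes priority over every other lien.
Among the remaining liens, by effective date: A (2015-01-18), E (2015-08-06), F (2016-01-26), D (2016-09-10), C (2017-02-25).
D is senior to C before the subordination, so the two trade places.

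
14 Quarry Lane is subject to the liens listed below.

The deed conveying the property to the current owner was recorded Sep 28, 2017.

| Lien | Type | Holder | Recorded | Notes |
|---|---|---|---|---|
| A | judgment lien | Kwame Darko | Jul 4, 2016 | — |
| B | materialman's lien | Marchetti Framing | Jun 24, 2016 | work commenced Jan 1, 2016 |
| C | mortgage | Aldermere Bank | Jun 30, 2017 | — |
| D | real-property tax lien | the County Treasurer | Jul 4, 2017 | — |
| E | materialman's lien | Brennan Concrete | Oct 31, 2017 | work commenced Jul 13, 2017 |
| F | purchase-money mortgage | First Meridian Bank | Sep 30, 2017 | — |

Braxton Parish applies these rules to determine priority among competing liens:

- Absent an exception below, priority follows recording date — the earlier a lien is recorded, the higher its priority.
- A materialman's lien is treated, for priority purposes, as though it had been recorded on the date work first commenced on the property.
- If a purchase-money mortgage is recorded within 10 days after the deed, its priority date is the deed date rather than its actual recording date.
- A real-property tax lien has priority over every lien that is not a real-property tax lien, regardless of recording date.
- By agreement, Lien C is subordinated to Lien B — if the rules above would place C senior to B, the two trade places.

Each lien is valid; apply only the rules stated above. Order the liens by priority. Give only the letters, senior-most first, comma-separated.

D, B, A, C, E, F

Adjusting effective dates: B is treated as recorded Jan 1, 2016, the work-commencement date; E is treated as recorded Jul 13, 2017, the work-commencement date; F was recorded within the 10-day window, so its effective date is the deed date Sep 28, 2017.
D is a real-property tax lien, so it outranks all other liens regardless of date.
Remaining liens by effective date: B (Jan 1, 2016), A (Jul 4, 2016), C (Jun 30, 2017), E (Jul 13, 2017), F (Sep 28, 2017).
Since C is not senior to B, the subordination leaves the order unchanged.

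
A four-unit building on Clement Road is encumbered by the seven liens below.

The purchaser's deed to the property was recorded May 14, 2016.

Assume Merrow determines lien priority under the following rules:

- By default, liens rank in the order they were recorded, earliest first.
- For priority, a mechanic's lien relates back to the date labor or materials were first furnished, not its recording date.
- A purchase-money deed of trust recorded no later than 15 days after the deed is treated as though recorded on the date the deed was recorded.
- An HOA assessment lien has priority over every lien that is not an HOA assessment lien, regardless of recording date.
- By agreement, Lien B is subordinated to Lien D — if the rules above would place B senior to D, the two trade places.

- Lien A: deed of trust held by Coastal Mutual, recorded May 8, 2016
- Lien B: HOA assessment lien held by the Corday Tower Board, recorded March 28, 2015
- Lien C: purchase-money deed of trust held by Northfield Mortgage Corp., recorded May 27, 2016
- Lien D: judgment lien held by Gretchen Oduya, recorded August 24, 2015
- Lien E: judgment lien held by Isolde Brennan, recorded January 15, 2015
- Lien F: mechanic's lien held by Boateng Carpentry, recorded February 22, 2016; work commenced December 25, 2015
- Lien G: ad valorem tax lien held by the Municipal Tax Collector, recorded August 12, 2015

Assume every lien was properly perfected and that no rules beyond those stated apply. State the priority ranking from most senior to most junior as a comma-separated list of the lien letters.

Adjusting effective dates: C was recorded within the 15-day window, so its effective date is the deed date May 14, 2016; F relates back to December 25, 2015 (work commenced).
B is an HOA assessment lien, so it outranks all other liens regardless of date.
The other liens, earliest effective date first: E (January 15, 2015), G (August 12, 2015), D (August 24, 2015), F (December 25, 2015), A (May 8, 2016), C (May 14, 2016).
B would otherwise be senior to D, so under the subordination agreement B and D exchange positions.

D, E, G, B, F, A, C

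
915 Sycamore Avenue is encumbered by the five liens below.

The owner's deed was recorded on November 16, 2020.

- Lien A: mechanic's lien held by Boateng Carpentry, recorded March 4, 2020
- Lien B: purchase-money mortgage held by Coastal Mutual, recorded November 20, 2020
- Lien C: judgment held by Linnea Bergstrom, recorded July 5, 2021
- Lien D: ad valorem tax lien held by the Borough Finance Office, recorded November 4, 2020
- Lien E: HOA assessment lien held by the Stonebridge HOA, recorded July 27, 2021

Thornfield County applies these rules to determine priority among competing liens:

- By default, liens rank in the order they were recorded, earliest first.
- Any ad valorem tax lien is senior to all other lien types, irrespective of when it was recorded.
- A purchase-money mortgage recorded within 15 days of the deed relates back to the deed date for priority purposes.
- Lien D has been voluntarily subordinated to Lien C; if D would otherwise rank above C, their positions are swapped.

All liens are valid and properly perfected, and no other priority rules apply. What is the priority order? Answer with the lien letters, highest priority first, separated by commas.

C, A, B, D, E

First, effective dates: B's effective date is the deed date, November 16, 2020.
As an ad valorem tax lien, D is senior to every other lien.
The other liens, earliest effective date first: A (March 4, 2020), B (November 16, 2020), C (July 5, 2021), E (July 27, 2021).
D is senior to C before the subordination, so the two trade places.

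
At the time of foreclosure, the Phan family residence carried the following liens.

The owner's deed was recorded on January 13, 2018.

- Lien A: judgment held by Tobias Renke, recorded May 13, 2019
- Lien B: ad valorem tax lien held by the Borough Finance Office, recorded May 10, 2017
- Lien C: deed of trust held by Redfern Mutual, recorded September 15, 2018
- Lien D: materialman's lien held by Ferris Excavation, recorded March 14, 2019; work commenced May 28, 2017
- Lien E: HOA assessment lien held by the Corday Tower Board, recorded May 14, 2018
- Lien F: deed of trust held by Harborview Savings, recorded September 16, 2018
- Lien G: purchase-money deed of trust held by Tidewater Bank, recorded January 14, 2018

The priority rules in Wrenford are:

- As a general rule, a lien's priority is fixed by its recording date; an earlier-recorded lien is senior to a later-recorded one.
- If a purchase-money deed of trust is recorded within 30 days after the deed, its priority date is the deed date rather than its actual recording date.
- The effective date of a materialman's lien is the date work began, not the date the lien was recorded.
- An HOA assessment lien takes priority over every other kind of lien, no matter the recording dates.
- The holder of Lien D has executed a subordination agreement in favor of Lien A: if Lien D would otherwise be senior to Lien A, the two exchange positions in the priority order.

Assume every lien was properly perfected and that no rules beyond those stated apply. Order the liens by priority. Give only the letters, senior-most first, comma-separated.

E, B, A, G, C, F, D

Effective dates after the stated exceptions: D is treated as recorded May 28, 2017, the work-commencement date; G's effective date is the deed date, January 13, 2018.
E is an HOA assessment lien, so it outranks all other liens regardless of date.
Remaining liens by effective date: B (May 10, 2017), D (May 28, 2017), G (January 13, 2018), C (September 15, 2018), F (September 16, 2018), A (May 13, 2019).
Because D would otherwise rank above A, the subordination swaps them.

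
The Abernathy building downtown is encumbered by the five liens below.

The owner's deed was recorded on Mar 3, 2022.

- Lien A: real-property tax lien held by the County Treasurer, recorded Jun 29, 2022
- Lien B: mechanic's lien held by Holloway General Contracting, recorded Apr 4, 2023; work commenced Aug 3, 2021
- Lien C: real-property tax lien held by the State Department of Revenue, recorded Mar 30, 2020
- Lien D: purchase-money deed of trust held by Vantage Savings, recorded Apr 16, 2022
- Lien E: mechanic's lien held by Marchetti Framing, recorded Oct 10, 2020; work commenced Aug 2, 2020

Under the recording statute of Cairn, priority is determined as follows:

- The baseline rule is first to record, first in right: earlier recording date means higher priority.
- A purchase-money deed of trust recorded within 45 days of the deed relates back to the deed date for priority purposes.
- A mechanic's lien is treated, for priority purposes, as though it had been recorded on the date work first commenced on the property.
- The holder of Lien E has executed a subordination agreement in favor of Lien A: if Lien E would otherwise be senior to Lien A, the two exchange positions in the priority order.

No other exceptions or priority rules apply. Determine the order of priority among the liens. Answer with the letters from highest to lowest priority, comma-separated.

C, A, B, D, E

Effective dates: B relates back to Aug 3, 2021 (work commenced); D was recorded within the 45-day window, so its effective date is the deed date Mar 3, 2022; E is treated as recorded Aug 2, 2020, the work-commencement date.
By effective date: C (Mar 30, 2020), E (Aug 2, 2020), B (Aug 3, 2021), D (Mar 3, 2022), A (Jun 29, 2022).
The subordination applies — E was senior to A — so E and A swap.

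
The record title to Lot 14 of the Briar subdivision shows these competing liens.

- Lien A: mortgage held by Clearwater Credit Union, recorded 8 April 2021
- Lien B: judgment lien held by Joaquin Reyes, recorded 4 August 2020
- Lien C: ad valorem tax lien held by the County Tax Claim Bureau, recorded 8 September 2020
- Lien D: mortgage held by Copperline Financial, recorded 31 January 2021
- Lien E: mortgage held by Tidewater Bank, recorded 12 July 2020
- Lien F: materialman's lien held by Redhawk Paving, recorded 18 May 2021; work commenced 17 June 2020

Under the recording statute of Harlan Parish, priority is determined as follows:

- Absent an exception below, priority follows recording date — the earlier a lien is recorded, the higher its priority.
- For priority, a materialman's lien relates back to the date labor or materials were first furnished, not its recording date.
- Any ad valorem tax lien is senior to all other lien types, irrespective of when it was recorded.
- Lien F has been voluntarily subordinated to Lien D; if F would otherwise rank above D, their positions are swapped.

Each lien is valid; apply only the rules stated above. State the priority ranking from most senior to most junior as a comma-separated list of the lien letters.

Adjusting effective dates: F's effective date is 17 June 2020, when work began.
C is an ad valorem tax lien, so it outranks all other liens regardless of date.
Ordering the rest by effective date: F (17 June 2020), E (12 July 2020), B (4 August 2020), D (31 January 2021), A (8 April 2021).
Because F would otherwise rank above D, the subordination swaps them.

C, D, E, B, F, A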